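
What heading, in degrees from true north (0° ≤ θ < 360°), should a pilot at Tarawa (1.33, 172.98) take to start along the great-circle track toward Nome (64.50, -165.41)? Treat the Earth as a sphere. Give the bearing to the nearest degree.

Δλ = -165.41 − 172.98 = -338.39°; wrapped into (−180°, 180°]: 21.61°.
θ = atan2( sin Δλ · cos φ₂ , cos φ₁ · sin φ₂ − sin φ₁ · cos φ₂ · cos Δλ )
  = atan2(0.15855, 0.89305) = 10.067° → normalised to [0°, 360°): 10.067°.

10°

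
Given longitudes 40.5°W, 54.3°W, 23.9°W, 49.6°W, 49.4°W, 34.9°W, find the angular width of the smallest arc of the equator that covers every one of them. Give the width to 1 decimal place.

30.4°

Sort the longitudes: -54.3°, -49.6°, -49.4°, -40.5°, -34.9°, -23.9°.
Eastward gaps between consecutive values (wrapping around): 4.7°, 0.2°, 8.9°, 5.6°, 11.0°, 329.6°.
Largest gap = 329.6° ⇒ minimal covering band is its complement: 360° − 329.6° = 30.4°.
Band runs from -54.3° eastward to -23.9°.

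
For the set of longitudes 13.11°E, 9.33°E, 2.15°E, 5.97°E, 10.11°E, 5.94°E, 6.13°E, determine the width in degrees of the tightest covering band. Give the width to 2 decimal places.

Sort the longitudes: +2.15°, +5.94°, +5.97°, +6.13°, +9.33°, +10.11°, +13.11°.
Eastward gaps between consecutive values (wrapping around): 3.79°, 0.03°, 0.16°, 3.20°, 0.78°, 3.00°, 349.04°.
Largest gap = 349.04° ⇒ minimal covering band is its complement: 360° − 349.04° = 10.96°.
Band runs from +2.15° eastward to +13.11°.

10.96°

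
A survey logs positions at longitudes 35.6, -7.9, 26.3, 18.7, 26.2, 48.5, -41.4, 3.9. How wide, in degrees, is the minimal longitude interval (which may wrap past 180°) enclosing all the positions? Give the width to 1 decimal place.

Sort the longitudes: -41.4°, -7.9°, +3.9°, +18.7°, +26.2°, +26.3°, +35.6°, +48.5°.
Eastward gaps between consecutive values (wrapping around): 33.5°, 11.8°, 14.8°, 7.5°, 0.1°, 9.3°, 12.9°, 270.1°.
Largest gap = 270.1° ⇒ minimal covering band is its complement: 360° − 270.1° = 89.9°.
Band runs from -41.4° eastward to +48.5°.

89.9°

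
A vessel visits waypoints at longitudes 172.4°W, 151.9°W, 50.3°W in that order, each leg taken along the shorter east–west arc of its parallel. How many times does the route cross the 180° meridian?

0

Leg 1: -172.4° → -151.9°, shortest Δλ = 20.5° (east) — does not cross 180°.
Leg 2: -151.9° → -50.3°, shortest Δλ = 101.6° (east) — does not cross 180°.
Total crossings: 0.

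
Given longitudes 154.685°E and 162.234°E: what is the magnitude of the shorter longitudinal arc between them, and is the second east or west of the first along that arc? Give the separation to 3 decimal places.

7.549° east

Raw difference: 162.234 − 154.685 = 7.549°.
Normalise into (−180°, 180°]: 7.549° stays 7.549°.
Positive ⇒ the second point lies to the east; separation 7.549°.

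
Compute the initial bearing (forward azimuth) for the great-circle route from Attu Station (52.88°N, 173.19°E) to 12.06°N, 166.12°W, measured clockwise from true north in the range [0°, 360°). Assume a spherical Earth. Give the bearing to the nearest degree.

Δλ = -166.12 − 173.19 = -339.31°; wrapped into (−180°, 180°]: 20.69°.
θ = atan2( sin Δλ · cos φ₂ , cos φ₁ · sin φ₂ − sin φ₁ · cos φ₂ · cos Δλ )
  = atan2(0.34551, -0.60339) = 150.204° → normalised to [0°, 360°): 150.204°.

150°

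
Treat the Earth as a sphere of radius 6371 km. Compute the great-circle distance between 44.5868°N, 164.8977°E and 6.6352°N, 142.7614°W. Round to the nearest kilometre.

6573 km

Δλ = -142.7614 − 164.8977 = -307.6591°; wrapped into (−180°, 180°]: 52.3409°.
Δφ = 6.6352 − 44.5868 = -37.9516°.
a = sin²(Δφ/2) + cos φ₁ · cos φ₂ · sin²(Δλ/2) = 0.243341.
c = 2·atan2(√a, √(1−a)) = 1.03175 rad → d = 6371·c ≈ 6573.28 km.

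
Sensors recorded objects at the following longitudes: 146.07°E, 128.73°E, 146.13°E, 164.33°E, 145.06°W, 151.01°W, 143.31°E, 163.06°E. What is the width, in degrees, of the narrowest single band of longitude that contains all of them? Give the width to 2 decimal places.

Sort the longitudes: -151.01°, -145.06°, +128.73°, +143.31°, +146.07°, +146.13°, +163.06°, +164.33°.
Eastward gaps between consecutive values (wrapping around): 5.95°, 273.79°, 14.58°, 2.76°, 0.06°, 16.93°, 1.27°, 44.66°.
Largest gap = 273.79° ⇒ minimal covering band is its complement: 360° − 273.79° = 86.21°.
Band runs from +128.73° eastward to -145.06°, crossing the antimeridian.

86.21°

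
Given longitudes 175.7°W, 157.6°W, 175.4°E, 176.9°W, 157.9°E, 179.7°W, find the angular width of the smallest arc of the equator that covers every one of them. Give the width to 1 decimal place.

44.5°

Sort the longitudes: -179.7°, -176.9°, -175.7°, -157.6°, +157.9°, +175.4°.
Eastward gaps between consecutive values (wrapping around): 2.8°, 1.2°, 18.1°, 315.5°, 17.5°, 4.9°.
Largest gap = 315.5° ⇒ minimal covering band is its complement: 360° − 315.5° = 44.5°.
Band runs from +157.9° eastward to -157.6°, crossing the antimeridian.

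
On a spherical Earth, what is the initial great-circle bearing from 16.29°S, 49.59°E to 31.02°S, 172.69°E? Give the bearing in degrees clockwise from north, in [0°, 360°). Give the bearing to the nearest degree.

Δλ = 172.69 − 49.59 = 123.10°.
θ = atan2( sin Δλ · cos φ₂ , cos φ₁ · sin φ₂ − sin φ₁ · cos φ₂ · cos Δλ )
  = atan2(0.71791, -0.62592) = 131.084° → normalised to [0°, 360°): 131.084°.

131°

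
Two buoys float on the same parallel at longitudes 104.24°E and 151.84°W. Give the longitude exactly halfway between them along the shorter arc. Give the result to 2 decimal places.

Signed shortest Δλ from +104.24° to -151.84° is +103.92°.
Midpoint longitude = +104.24° + (+103.92°)/2 = +104.24° + 51.96° = +156.20°.
(The naïve average (+104.24 + -151.84)/2 = -23.8° is on the wrong side of the globe.)

156.20°E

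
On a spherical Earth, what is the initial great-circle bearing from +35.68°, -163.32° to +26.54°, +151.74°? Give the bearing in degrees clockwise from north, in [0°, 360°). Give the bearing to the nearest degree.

269°

Δλ = 151.74 − -163.32 = 315.06°; wrapped into (−180°, 180°]: -44.94°.
θ = atan2( sin Δλ · cos φ₂ , cos φ₁ · sin φ₂ − sin φ₁ · cos φ₂ · cos Δλ )
  = atan2(-0.63193, -0.00640) = -90.581° → normalised to [0°, 360°): 269.419°.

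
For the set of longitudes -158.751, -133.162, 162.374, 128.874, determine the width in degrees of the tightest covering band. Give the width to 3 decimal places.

97.964°

Sort the longitudes: -158.751°, -133.162°, +128.874°, +162.374°.
Eastward gaps between consecutive values (wrapping around): 25.589°, 262.036°, 33.500°, 38.875°.
Largest gap = 262.036° ⇒ minimal covering band is its complement: 360° − 262.036° = 97.964°.
Band runs from +128.874° eastward to -133.162°, crossing the antimeridian.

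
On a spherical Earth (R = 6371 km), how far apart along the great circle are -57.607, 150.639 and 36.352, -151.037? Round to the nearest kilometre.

11775 km

Δλ = -151.037 − 150.639 = -301.676°; wrapped into (−180°, 180°]: 58.324°.
Δφ = 36.352 − -57.607 = 93.959°.
a = sin²(Δφ/2) + cos φ₁ · cos φ₂ · sin²(Δλ/2) = 0.636970.
c = 2·atan2(√a, √(1−a)) = 1.84828 rad → d = 6371·c ≈ 11775.41 km.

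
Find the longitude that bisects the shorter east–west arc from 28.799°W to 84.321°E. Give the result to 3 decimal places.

27.761°E

Signed shortest Δλ from -28.799° to +84.321° is +113.120°.
Midpoint longitude = -28.799° + (+113.120°)/2 = -28.799° + 56.560° = +27.761°.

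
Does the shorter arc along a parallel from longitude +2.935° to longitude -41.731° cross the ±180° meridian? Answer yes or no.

Signed shortest Δλ = ((-41.731 − 2.935 + 180) mod 360) − 180 = -44.666°.
Going west by 44.666° from +2.935° reaches -41.731° without touching 180°.

No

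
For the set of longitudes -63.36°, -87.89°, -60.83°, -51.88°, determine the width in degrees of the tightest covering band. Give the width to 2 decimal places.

Sort the longitudes: -87.89°, -63.36°, -60.83°, -51.88°.
Eastward gaps between consecutive values (wrapping around): 24.53°, 2.53°, 8.95°, 323.99°.
Largest gap = 323.99° ⇒ minimal covering band is its complement: 360° − 323.99° = 36.01°.
Band runs from -87.89° eastward to -51.88°.

36.01°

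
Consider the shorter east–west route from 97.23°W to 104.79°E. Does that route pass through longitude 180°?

Yes

Naïve |104.79 − -97.23| = 202.02° > 180°, so the shorter arc goes the other way round — across 180°.
Signed shortest Δλ = ((104.79 − -97.23 + 180) mod 360) − 180 = -157.98°.
Going west by 157.98° from -97.23° passes through 180° before reaching +104.79°.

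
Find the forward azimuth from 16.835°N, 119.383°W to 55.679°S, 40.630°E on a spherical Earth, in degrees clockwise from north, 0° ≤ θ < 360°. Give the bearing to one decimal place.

163.2°

Δλ = 40.630 − -119.383 = 160.013°.
θ = atan2( sin Δλ · cos φ₂ , cos φ₁ · sin φ₂ − sin φ₁ · cos φ₂ · cos Δλ )
  = atan2(0.19272, -0.63704) = 163.168° → normalised to [0°, 360°): 163.168°.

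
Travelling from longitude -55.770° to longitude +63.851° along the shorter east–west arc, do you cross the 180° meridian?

No

Signed shortest Δλ = ((63.851 − -55.770 + 180) mod 360) − 180 = 119.621°.
Going east by 119.621° from -55.770° reaches +63.851° without touching 180°.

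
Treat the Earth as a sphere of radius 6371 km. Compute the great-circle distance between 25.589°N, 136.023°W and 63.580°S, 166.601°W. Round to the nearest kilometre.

10271 km

Δλ = -166.601 − -136.023 = -30.578°.
Δφ = -63.580 − 25.589 = -89.169°.
a = sin²(Δφ/2) + cos φ₁ · cos φ₂ · sin²(Δλ/2) = 0.520652.
c = 2·atan2(√a, √(1−a)) = 1.61211 rad → d = 6371·c ≈ 10270.76 km.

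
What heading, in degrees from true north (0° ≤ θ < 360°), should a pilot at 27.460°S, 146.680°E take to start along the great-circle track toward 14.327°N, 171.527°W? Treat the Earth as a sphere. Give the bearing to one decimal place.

49.4°

Δλ = -171.527 − 146.680 = -318.207°; wrapped into (−180°, 180°]: 41.793°.
θ = atan2( sin Δλ · cos φ₂ , cos φ₁ · sin φ₂ − sin φ₁ · cos φ₂ · cos Δλ )
  = atan2(0.64571, 0.55268) = 49.439° → normalised to [0°, 360°): 49.439°.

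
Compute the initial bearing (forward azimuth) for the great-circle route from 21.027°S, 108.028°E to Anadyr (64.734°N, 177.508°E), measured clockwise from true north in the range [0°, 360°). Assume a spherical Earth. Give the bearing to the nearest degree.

24°

Δλ = 177.508 − 108.028 = 69.480°.
θ = atan2( sin Δλ · cos φ₂ , cos φ₁ · sin φ₂ − sin φ₁ · cos φ₂ · cos Δλ )
  = atan2(0.39974, 0.89780) = 24.001° → normalised to [0°, 360°): 24.001°.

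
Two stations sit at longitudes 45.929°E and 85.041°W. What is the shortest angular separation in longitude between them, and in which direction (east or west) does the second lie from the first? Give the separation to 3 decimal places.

Raw difference: -85.041 − 45.929 = -130.97°.
Normalise into (−180°, 180°]: -130.97° stays -130.97°.
Negative ⇒ the second point lies to the west; separation 130.970°.

130.970° west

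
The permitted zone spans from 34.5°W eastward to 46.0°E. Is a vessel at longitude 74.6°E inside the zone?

Band width going east from -34.5° to +46.0°: ((46.0 − -34.5) mod 360) = 80.5°.
Offset of +74.6° east of the west edge: ((74.6 − -34.5) mod 360) = 109.1°.
109.1° > 80.5° ⇒ outside.

No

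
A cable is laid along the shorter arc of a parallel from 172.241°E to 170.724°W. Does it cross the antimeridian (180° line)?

Yes

Naïve |-170.724 − 172.241| = 342.965° > 180°, so the shorter arc goes the other way round — across 180°.
Signed shortest Δλ = ((-170.724 − 172.241 + 180) mod 360) − 180 = 17.035°.
Going east by 17.035° from +172.241° passes through 180° before reaching -170.724°.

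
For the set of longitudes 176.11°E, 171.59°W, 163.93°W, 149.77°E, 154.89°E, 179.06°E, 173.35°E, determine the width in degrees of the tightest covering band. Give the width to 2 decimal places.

46.30°

Sort the longitudes: -171.59°, -163.93°, +149.77°, +154.89°, +173.35°, +176.11°, +179.06°.
Eastward gaps between consecutive values (wrapping around): 7.66°, 313.70°, 5.12°, 18.46°, 2.76°, 2.95°, 9.35°.
Largest gap = 313.70° ⇒ minimal covering band is its complement: 360° − 313.70° = 46.30°.
Band runs from +149.77° eastward to -163.93°, crossing the antimeridian.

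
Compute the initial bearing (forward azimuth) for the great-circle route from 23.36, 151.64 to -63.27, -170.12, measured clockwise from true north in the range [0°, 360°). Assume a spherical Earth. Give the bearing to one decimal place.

163.8°

Δλ = -170.12 − 151.64 = -321.76°; wrapped into (−180°, 180°]: 38.24°.
θ = atan2( sin Δλ · cos φ₂ , cos φ₁ · sin φ₂ − sin φ₁ · cos φ₂ · cos Δλ )
  = atan2(0.27840, -0.96000) = 163.828° → normalised to [0°, 360°): 163.828°.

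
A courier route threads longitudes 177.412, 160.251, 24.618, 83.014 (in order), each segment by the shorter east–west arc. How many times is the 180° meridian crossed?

Leg 1: +177.412° → +160.251°, shortest Δλ = -17.161° (west) — does not cross 180°.
Leg 2: +160.251° → +24.618°, shortest Δλ = -135.633° (west) — does not cross 180°.
Leg 3: +24.618° → +83.014°, shortest Δλ = 58.396° (east) — does not cross 180°.
Total crossings: 0.

0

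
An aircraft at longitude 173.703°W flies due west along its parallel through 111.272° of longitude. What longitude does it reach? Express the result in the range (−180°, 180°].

Start at -173.703°; shift −111.272° → -284.975°.
-284.975° lies outside (−180°, 180°]; add 360° → +75.025°.

75.025°E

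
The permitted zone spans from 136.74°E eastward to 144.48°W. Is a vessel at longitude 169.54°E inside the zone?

Yes

Band width going east from +136.74° to -144.48°: ((-144.48 − 136.74) mod 360) = 78.78°.
Offset of +169.54° east of the west edge: ((169.54 − 136.74) mod 360) = 32.80°.
32.80° ≤ 78.78° ⇒ inside.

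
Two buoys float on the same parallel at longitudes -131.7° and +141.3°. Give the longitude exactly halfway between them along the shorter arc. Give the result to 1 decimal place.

-175.2°

Signed shortest Δλ from -131.7° to +141.3° is -87.0°.
Midpoint longitude = -131.7° + (-87.0°)/2 = -131.7° − 43.5° = -175.2°.
(The naïve average (-131.7 + +141.3)/2 = 4.8° is on the wrong side of the globe.)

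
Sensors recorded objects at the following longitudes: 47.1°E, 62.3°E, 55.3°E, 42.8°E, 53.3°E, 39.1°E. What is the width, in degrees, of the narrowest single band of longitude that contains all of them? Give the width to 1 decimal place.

Sort the longitudes: +39.1°, +42.8°, +47.1°, +53.3°, +55.3°, +62.3°.
Eastward gaps between consecutive values (wrapping around): 3.7°, 4.3°, 6.2°, 2.0°, 7.0°, 336.8°.
Largest gap = 336.8° ⇒ minimal covering band is its complement: 360° − 336.8° = 23.2°.
Band runs from +39.1° eastward to +62.3°.

23.2°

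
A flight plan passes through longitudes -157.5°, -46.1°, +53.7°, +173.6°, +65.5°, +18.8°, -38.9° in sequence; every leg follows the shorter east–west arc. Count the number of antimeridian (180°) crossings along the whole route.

Leg 1: -157.5° → -46.1°, shortest Δλ = 111.4° (east) — does not cross 180°.
Leg 2: -46.1° → +53.7°, shortest Δλ = 99.8° (east) — does not cross 180°.
Leg 3: +53.7° → +173.6°, shortest Δλ = 119.9° (east) — does not cross 180°.
Leg 4: +173.6° → +65.5°, shortest Δλ = -108.1° (west) — does not cross 180°.
Leg 5: +65.5° → +18.8°, shortest Δλ = -46.7° (west) — does not cross 180°.
Leg 6: +18.8° → -38.9°, shortest Δλ = -57.7° (west) — does not cross 180°.
Total crossings: 0.

0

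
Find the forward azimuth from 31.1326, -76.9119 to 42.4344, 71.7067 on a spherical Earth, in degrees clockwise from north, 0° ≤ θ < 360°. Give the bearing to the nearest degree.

Δλ = 71.7067 − -76.9119 = 148.6186°.
θ = atan2( sin Δλ · cos φ₂ , cos φ₁ · sin φ₂ − sin φ₁ · cos φ₂ · cos Δλ )
  = atan2(0.38433, 0.90333) = 23.048° → normalised to [0°, 360°): 23.048°.

23°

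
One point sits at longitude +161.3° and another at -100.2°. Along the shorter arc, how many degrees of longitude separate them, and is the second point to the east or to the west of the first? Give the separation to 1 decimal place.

Raw difference: -100.2 − 161.3 = -261.5°.
Normalise into (−180°, 180°]: -261.5° + 360° = 98.5°.
Positive ⇒ the second point lies to the east; separation 98.5°.

98.5° east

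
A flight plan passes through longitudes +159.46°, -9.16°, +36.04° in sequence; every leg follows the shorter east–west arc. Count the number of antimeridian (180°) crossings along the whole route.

Leg 1: +159.46° → -9.16°, shortest Δλ = -168.62° (west) — does not cross 180°.
Leg 2: -9.16° → +36.04°, shortest Δλ = 45.2° (east) — does not cross 180°.
Total crossings: 0.

0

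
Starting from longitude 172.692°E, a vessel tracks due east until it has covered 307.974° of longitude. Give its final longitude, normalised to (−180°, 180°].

Start at +172.692°; shift +307.974° → +480.666°.
+480.666° lies outside (−180°, 180°]; subtract 360° → +120.666°.

120.666°E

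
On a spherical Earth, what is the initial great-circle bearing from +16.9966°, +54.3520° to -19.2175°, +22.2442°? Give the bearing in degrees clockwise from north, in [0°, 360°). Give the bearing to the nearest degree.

Δλ = 22.2442 − 54.3520 = -32.1078°.
θ = atan2( sin Δλ · cos φ₂ , cos φ₁ · sin φ₂ − sin φ₁ · cos φ₂ · cos Δλ )
  = atan2(-0.50190, -0.54859) = -137.545° → normalised to [0°, 360°): 222.455°.

222°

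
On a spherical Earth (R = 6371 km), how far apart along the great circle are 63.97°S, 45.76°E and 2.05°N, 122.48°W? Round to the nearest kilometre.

Δλ = -122.48 − 45.76 = -168.24°.
Δφ = 2.05 − -63.97 = 66.02°.
a = sin²(Δφ/2) + cos φ₁ · cos φ₂ · sin²(Δλ/2) = 0.730749.
c = 2·atan2(√a, √(1−a)) = 2.05048 rad → d = 6371·c ≈ 13063.61 km.

13064 km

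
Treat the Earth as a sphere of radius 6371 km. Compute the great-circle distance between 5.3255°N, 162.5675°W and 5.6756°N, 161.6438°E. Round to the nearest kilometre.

Δλ = 161.6438 − -162.5675 = 324.2113°; wrapped into (−180°, 180°]: -35.7887°.
Δφ = 5.6756 − 5.3255 = 0.3501°.
a = sin²(Δφ/2) + cos φ₁ · cos φ₂ · sin²(Δλ/2) = 0.093551.
c = 2·atan2(√a, √(1−a)) = 0.62169 rad → d = 6371·c ≈ 3960.77 km.

3961 km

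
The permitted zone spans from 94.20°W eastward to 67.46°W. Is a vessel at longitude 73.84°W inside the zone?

Yes

Band width going east from -94.20° to -67.46°: ((-67.46 − -94.20) mod 360) = 26.74°.
Offset of -73.84° east of the west edge: ((-73.84 − -94.20) mod 360) = 20.36°.
20.36° ≤ 26.74° ⇒ inside.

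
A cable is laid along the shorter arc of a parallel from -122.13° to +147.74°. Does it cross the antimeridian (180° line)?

Yes

Naïve |147.74 − -122.13| = 269.87° > 180°, so the shorter arc goes the other way round — across 180°.
Signed shortest Δλ = ((147.74 − -122.13 + 180) mod 360) − 180 = -90.13°.
Going west by 90.13° from -122.13° passes through 180° before reaching +147.74°.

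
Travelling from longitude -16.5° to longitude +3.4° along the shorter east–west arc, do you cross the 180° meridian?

No

Signed shortest Δλ = ((3.4 − -16.5 + 180) mod 360) − 180 = 19.9°.
Going east by 19.9° from -16.5° reaches +3.4° without touching 180°.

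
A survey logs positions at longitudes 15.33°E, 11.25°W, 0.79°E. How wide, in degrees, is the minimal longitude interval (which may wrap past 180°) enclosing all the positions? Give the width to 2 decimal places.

26.58°

Sort the longitudes: -11.25°, +0.79°, +15.33°.
Eastward gaps between consecutive values (wrapping around): 12.04°, 14.54°, 333.42°.
Largest gap = 333.42° ⇒ minimal covering band is its complement: 360° − 333.42° = 26.58°.
Band runs from -11.25° eastward to +15.33°.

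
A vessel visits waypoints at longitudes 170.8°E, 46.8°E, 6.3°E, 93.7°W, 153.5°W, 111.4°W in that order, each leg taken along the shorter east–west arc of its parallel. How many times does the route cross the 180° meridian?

Leg 1: +170.8° → +46.8°, shortest Δλ = -124.0° (west) — does not cross 180°.
Leg 2: +46.8° → +6.3°, shortest Δλ = -40.5° (west) — does not cross 180°.
Leg 3: +6.3° → -93.7°, shortest Δλ = -100.0° (west) — does not cross 180°.
Leg 4: -93.7° → -153.5°, shortest Δλ = -59.8° (west) — does not cross 180°.
Leg 5: -153.5° → -111.4°, shortest Δλ = 42.1° (east) — does not cross 180°.
Total crossings: 0.

0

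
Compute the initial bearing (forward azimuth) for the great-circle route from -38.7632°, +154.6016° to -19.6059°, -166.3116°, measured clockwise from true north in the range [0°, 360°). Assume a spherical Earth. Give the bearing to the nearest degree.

Δλ = -166.3116 − 154.6016 = -320.9132°; wrapped into (−180°, 180°]: 39.0868°.
θ = atan2( sin Δλ · cos φ₂ , cos φ₁ · sin φ₂ − sin φ₁ · cos φ₂ · cos Δλ )
  = atan2(0.59394, 0.19616) = 71.723° → normalised to [0°, 360°): 71.723°.

72°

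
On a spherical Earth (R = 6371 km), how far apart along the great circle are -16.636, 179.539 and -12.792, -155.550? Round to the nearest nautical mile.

Δλ = -155.550 − 179.539 = -335.089°; wrapped into (−180°, 180°]: 24.911°.
Δφ = -12.792 − -16.636 = 3.844°.
a = sin²(Δφ/2) + cos φ₁ · cos φ₂ · sin²(Δλ/2) = 0.044590.
c = 2·atan2(√a, √(1−a)) = 0.42553 rad → d = 6371·c ≈ 2711.05 km ≈ 1463.85 nmi.

1464 nmi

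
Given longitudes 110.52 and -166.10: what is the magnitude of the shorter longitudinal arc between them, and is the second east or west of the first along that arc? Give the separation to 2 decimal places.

Raw difference: -166.10 − 110.52 = -276.62°.
Normalise into (−180°, 180°]: -276.62° + 360° = 83.38°.
Positive ⇒ the second point lies to the east; separation 83.38°.

83.38° east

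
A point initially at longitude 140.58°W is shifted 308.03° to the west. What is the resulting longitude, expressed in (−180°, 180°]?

88.61°W

Start at -140.58°; shift −308.03° → -448.61°.
-448.61° lies outside (−180°, 180°]; add 360° → -88.61°.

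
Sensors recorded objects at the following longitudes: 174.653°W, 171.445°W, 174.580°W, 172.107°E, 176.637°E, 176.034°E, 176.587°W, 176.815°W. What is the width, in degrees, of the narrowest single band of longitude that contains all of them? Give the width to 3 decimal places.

16.448°

Sort the longitudes: -176.815°, -176.587°, -174.653°, -174.580°, -171.445°, +172.107°, +176.034°, +176.637°.
Eastward gaps between consecutive values (wrapping around): 0.228°, 1.934°, 0.073°, 3.135°, 343.552°, 3.927°, 0.603°, 6.548°.
Largest gap = 343.552° ⇒ minimal covering band is its complement: 360° − 343.552° = 16.448°.
Band runs from +172.107° eastward to -171.445°, crossing the antimeridian.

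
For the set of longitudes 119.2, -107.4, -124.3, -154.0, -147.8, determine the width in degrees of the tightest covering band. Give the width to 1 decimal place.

Sort the longitudes: -154.0°, -147.8°, -124.3°, -107.4°, +119.2°.
Eastward gaps between consecutive values (wrapping around): 6.2°, 23.5°, 16.9°, 226.6°, 86.8°.
Largest gap = 226.6° ⇒ minimal covering band is its complement: 360° − 226.6° = 133.4°.
Band runs from +119.2° eastward to -107.4°, crossing the antimeridian.

133.4°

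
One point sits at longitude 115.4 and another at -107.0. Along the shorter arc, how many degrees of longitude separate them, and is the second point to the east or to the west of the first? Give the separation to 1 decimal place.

Raw difference: -107.0 − 115.4 = -222.4°.
Normalise into (−180°, 180°]: -222.4° + 360° = 137.6°.
Positive ⇒ the second point lies to the east; separation 137.6°.

137.6° east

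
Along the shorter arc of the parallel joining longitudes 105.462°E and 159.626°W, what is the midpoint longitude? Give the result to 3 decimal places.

152.918°E

Signed shortest Δλ from +105.462° to -159.626° is +94.912°.
Midpoint longitude = +105.462° + (+94.912°)/2 = +105.462° + 47.456° = +152.918°.
(The naïve average (+105.462 + -159.626)/2 = -27.082° is on the wrong side of the globe.)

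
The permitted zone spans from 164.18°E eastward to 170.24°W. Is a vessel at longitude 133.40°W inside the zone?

No

Band width going east from +164.18° to -170.24°: ((-170.24 − 164.18) mod 360) = 25.58°.
Offset of -133.40° east of the west edge: ((-133.40 − 164.18) mod 360) = 62.42°.
62.42° > 25.58° ⇒ outside.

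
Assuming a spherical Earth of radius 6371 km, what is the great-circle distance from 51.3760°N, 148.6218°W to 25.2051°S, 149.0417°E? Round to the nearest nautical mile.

Δλ = 149.0417 − -148.6218 = 297.6635°; wrapped into (−180°, 180°]: -62.3365°.
Δφ = -25.2051 − 51.3760 = -76.5811°.
a = sin²(Δφ/2) + cos φ₁ · cos φ₂ · sin²(Δλ/2) = 0.535247.
c = 2·atan2(√a, √(1−a)) = 1.64135 rad → d = 6371·c ≈ 10457.03 km ≈ 5646.35 nmi.

5646 nmi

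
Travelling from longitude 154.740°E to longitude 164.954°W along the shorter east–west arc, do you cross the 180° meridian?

Yes

Naïve |-164.954 − 154.740| = 319.694° > 180°, so the shorter arc goes the other way round — across 180°.
Signed shortest Δλ = ((-164.954 − 154.740 + 180) mod 360) − 180 = 40.306°.
Going east by 40.306° from +154.740° passes through 180° before reaching -164.954°.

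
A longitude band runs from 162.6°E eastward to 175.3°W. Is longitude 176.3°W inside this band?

Band width going east from +162.6° to -175.3°: ((-175.3 − 162.6) mod 360) = 22.1°.
Offset of -176.3° east of the west edge: ((-176.3 − 162.6) mod 360) = 21.1°.
21.1° ≤ 22.1° ⇒ inside.

Yes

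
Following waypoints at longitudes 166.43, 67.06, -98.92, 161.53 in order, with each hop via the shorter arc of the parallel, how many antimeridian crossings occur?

1

Leg 1: +166.43° → +67.06°, shortest Δλ = -99.37° (west) — does not cross 180°.
Leg 2: +67.06° → -98.92°, shortest Δλ = -165.98° (west) — does not cross 180°.
Leg 3: -98.92° → +161.53°, shortest Δλ = -99.55° (west) — crosses 180°.
Total crossings: 1.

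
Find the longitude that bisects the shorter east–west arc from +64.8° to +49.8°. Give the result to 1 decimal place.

+57.3°

Signed shortest Δλ from +64.8° to +49.8° is -15.0°.
Midpoint longitude = +64.8° + (-15.0°)/2 = +64.8° − 7.5° = +57.3°.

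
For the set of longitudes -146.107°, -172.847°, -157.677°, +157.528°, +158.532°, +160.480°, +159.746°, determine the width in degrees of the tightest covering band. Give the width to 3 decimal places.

56.365°

Sort the longitudes: -172.847°, -157.677°, -146.107°, +157.528°, +158.532°, +159.746°, +160.480°.
Eastward gaps between consecutive values (wrapping around): 15.170°, 11.570°, 303.635°, 1.004°, 1.214°, 0.734°, 26.673°.
Largest gap = 303.635° ⇒ minimal covering band is its complement: 360° − 303.635° = 56.365°.
Band runs from +157.528° eastward to -146.107°, crossing the antimeridian.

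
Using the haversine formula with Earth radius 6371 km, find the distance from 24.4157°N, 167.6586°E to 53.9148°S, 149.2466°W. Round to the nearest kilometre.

Δλ = -149.2466 − 167.6586 = -316.9052°; wrapped into (−180°, 180°]: 43.0948°.
Δφ = -53.9148 − 24.4157 = -78.3305°.
a = sin²(Δφ/2) + cos φ₁ · cos φ₂ · sin²(Δλ/2) = 0.471209.
c = 2·atan2(√a, √(1−a)) = 1.51318 rad → d = 6371·c ≈ 9640.49 km.

9640 km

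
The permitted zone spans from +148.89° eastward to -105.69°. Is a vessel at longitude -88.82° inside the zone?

No

Band width going east from +148.89° to -105.69°: ((-105.69 − 148.89) mod 360) = 105.42°.
Offset of -88.82° east of the west edge: ((-88.82 − 148.89) mod 360) = 122.29°.
122.29° > 105.42° ⇒ outside.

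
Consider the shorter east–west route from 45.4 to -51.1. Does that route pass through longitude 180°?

Signed shortest Δλ = ((-51.1 − 45.4 + 180) mod 360) − 180 = -96.5°.
Going west by 96.5° from +45.4° reaches -51.1° without touching 180°.

No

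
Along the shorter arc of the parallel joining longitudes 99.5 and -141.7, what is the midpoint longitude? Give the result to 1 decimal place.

Signed shortest Δλ from +99.5° to -141.7° is +118.8°.
Midpoint longitude = +99.5° + (+118.8°)/2 = +99.5° + 59.4° = +158.9°.
(The naïve average (+99.5 + -141.7)/2 = -21.1° is on the wrong side of the globe.)

+158.9°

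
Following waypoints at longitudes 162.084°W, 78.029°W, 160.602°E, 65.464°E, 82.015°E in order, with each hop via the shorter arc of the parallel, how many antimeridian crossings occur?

1

Leg 1: -162.084° → -78.029°, shortest Δλ = 84.055° (east) — does not cross 180°.
Leg 2: -78.029° → +160.602°, shortest Δλ = -121.369° (west) — crosses 180°.
Leg 3: +160.602° → +65.464°, shortest Δλ = -95.138° (west) — does not cross 180°.
Leg 4: +65.464° → +82.015°, shortest Δλ = 16.551° (east) — does not cross 180°.
Total crossings: 1.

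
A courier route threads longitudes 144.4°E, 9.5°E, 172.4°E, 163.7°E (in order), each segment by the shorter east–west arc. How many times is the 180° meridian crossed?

Leg 1: +144.4° → +9.5°, shortest Δλ = -134.9° (west) — does not cross 180°.
Leg 2: +9.5° → +172.4°, shortest Δλ = 162.9° (east) — does not cross 180°.
Leg 3: +172.4° → +163.7°, shortest Δλ = -8.7° (west) — does not cross 180°.
Total crossings: 0.

0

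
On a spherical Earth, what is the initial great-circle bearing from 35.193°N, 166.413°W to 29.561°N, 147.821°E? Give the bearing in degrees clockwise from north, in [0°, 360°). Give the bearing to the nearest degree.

275°

Δλ = 147.821 − -166.413 = 314.234°; wrapped into (−180°, 180°]: -45.766°.
θ = atan2( sin Δλ · cos φ₂ , cos φ₁ · sin φ₂ − sin φ₁ · cos φ₂ · cos Δλ )
  = atan2(-0.62323, 0.05346) = -85.097° → normalised to [0°, 360°): 274.903°.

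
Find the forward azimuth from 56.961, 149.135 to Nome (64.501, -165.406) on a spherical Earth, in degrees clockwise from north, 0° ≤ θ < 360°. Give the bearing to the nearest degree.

52°

Δλ = -165.406 − 149.135 = -314.541°; wrapped into (−180°, 180°]: 45.459°.
θ = atan2( sin Δλ · cos φ₂ , cos φ₁ · sin φ₂ − sin φ₁ · cos φ₂ · cos Δλ )
  = atan2(0.30683, 0.23897) = 52.088° → normalised to [0°, 360°): 52.088°.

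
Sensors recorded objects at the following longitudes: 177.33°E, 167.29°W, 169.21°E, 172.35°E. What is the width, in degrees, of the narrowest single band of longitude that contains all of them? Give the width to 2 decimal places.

Sort the longitudes: -167.29°, +169.21°, +172.35°, +177.33°.
Eastward gaps between consecutive values (wrapping around): 336.50°, 3.14°, 4.98°, 15.38°.
Largest gap = 336.50° ⇒ minimal covering band is its complement: 360° − 336.50° = 23.50°.
Band runs from +169.21° eastward to -167.29°, crossing the antimeridian.

23.50°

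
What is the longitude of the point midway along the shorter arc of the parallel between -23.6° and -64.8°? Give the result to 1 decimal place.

Signed shortest Δλ from -23.6° to -64.8° is -41.2°.
Midpoint longitude = -23.6° + (-41.2°)/2 = -23.6° − 20.6° = -44.2°.

-44.2°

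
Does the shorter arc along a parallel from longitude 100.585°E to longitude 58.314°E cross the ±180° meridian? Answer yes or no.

Signed shortest Δλ = ((58.314 − 100.585 + 180) mod 360) − 180 = -42.271°.
Going west by 42.271° from +100.585° reaches +58.314° without touching 180°.

No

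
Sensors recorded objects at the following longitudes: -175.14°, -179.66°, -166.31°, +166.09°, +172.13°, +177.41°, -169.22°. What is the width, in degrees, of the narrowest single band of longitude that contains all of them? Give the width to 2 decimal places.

27.60°

Sort the longitudes: -179.66°, -175.14°, -169.22°, -166.31°, +166.09°, +172.13°, +177.41°.
Eastward gaps between consecutive values (wrapping around): 4.52°, 5.92°, 2.91°, 332.40°, 6.04°, 5.28°, 2.93°.
Largest gap = 332.40° ⇒ minimal covering band is its complement: 360° − 332.40° = 27.60°.
Band runs from +166.09° eastward to -166.31°, crossing the antimeridian.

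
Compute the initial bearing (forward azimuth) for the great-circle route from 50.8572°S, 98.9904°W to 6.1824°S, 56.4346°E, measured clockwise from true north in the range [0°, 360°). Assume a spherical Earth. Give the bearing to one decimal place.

151.7°

Δλ = 56.4346 − -98.9904 = 155.4250°.
θ = atan2( sin Δλ · cos φ₂ , cos φ₁ · sin φ₂ − sin φ₁ · cos φ₂ · cos Δλ )
  = atan2(0.41347, -0.76920) = 151.741° → normalised to [0°, 360°): 151.741°.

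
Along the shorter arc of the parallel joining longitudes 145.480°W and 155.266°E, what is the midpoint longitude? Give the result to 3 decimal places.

Signed shortest Δλ from -145.480° to +155.266° is -59.254°.
Midpoint longitude = -145.480° + (-59.254°)/2 = -145.480° − 29.627° = -175.107°.
(The naïve average (-145.480 + +155.266)/2 = 4.893° is on the wrong side of the globe.)

175.107°W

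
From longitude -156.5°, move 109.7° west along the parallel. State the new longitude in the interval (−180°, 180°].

Start at -156.5°; shift −109.7° → -266.2°.
-266.2° lies outside (−180°, 180°]; add 360° → +93.8°.

+93.8°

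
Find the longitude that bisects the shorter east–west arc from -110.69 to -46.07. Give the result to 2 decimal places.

Signed shortest Δλ from -110.69° to -46.07° is +64.62°.
Midpoint longitude = -110.69° + (+64.62°)/2 = -110.69° + 32.31° = -78.38°.

-78.38°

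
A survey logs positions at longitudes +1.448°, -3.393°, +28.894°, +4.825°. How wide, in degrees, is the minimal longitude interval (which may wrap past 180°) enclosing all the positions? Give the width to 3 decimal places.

32.287°

Sort the longitudes: -3.393°, +1.448°, +4.825°, +28.894°.
Eastward gaps between consecutive values (wrapping around): 4.841°, 3.377°, 24.069°, 327.713°.
Largest gap = 327.713° ⇒ minimal covering band is its complement: 360° − 327.713° = 32.287°.
Band runs from -3.393° eastward to +28.894°.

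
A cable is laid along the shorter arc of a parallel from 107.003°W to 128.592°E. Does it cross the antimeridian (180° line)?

Naïve |128.592 − -107.003| = 235.595° > 180°, so the shorter arc goes the other way round — across 180°.
Signed shortest Δλ = ((128.592 − -107.003 + 180) mod 360) − 180 = -124.405°.
Going west by 124.405° from -107.003° passes through 180° before reaching +128.592°.

Yes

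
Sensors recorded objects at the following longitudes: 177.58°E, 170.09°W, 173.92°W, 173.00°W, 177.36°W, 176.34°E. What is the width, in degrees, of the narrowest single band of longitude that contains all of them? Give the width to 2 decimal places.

Sort the longitudes: -177.36°, -173.92°, -173.00°, -170.09°, +176.34°, +177.58°.
Eastward gaps between consecutive values (wrapping around): 3.44°, 0.92°, 2.91°, 346.43°, 1.24°, 5.06°.
Largest gap = 346.43° ⇒ minimal covering band is its complement: 360° − 346.43° = 13.57°.
Band runs from +176.34° eastward to -170.09°, crossing the antimeridian.

13.57°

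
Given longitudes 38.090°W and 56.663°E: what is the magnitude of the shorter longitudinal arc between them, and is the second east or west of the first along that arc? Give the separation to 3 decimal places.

94.753° east

Raw difference: 56.663 − -38.090 = 94.753°.
Normalise into (−180°, 180°]: 94.753° stays 94.753°.
Positive ⇒ the second point lies to the east; separation 94.753°.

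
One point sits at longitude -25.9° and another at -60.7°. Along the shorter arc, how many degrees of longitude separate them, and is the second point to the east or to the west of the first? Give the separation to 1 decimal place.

34.8° west

Raw difference: -60.7 − -25.9 = -34.8°.
Normalise into (−180°, 180°]: -34.8° stays -34.8°.
Negative ⇒ the second point lies to the west; separation 34.8°.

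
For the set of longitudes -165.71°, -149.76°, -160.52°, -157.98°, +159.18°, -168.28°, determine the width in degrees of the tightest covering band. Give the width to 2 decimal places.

Sort the longitudes: -168.28°, -165.71°, -160.52°, -157.98°, -149.76°, +159.18°.
Eastward gaps between consecutive values (wrapping around): 2.57°, 5.19°, 2.54°, 8.22°, 308.94°, 32.54°.
Largest gap = 308.94° ⇒ minimal covering band is its complement: 360° − 308.94° = 51.06°.
Band runs from +159.18° eastward to -149.76°, crossing the antimeridian.

51.06°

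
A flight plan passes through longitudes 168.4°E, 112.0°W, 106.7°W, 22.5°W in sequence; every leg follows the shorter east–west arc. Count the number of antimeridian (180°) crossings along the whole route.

Leg 1: +168.4° → -112.0°, shortest Δλ = 79.6° (east) — crosses 180°.
Leg 2: -112.0° → -106.7°, shortest Δλ = 5.3° (east) — does not cross 180°.
Leg 3: -106.7° → -22.5°, shortest Δλ = 84.2° (east) — does not cross 180°.
Total crossings: 1.

1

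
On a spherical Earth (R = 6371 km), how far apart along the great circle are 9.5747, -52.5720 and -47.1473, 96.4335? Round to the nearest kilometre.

14919 km

Δλ = 96.4335 − -52.5720 = 149.0055°.
Δφ = -47.1473 − 9.5747 = -56.7220°.
a = sin²(Δφ/2) + cos φ₁ · cos φ₂ · sin²(Δλ/2) = 0.848412.
c = 2·atan2(√a, √(1−a)) = 2.34176 rad → d = 6371·c ≈ 14919.34 km.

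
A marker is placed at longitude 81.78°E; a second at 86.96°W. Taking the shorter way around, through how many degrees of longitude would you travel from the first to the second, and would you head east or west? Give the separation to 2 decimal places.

Raw difference: -86.96 − 81.78 = -168.74°.
Normalise into (−180°, 180°]: -168.74° stays -168.74°.
Negative ⇒ the second point lies to the west; separation 168.74°.

168.74° west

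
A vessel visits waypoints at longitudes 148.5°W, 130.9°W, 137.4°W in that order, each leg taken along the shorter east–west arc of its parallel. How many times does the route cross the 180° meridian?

0

Leg 1: -148.5° → -130.9°, shortest Δλ = 17.6° (east) — does not cross 180°.
Leg 2: -130.9° → -137.4°, shortest Δλ = -6.5° (west) — does not cross 180°.
Total crossings: 0.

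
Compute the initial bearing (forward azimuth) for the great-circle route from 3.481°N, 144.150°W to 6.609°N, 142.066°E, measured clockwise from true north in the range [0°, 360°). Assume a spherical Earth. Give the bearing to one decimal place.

Δλ = 142.066 − -144.150 = 286.216°; wrapped into (−180°, 180°]: -73.784°.
θ = atan2( sin Δλ · cos φ₂ , cos φ₁ · sin φ₂ − sin φ₁ · cos φ₂ · cos Δλ )
  = atan2(-0.95383, 0.09804) = -84.132° → normalised to [0°, 360°): 275.868°.

275.9°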